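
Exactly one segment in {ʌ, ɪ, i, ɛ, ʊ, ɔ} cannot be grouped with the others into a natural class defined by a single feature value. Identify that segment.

The remaining segments after removing /i/ share [−tense]; /i/ (high front unrounded tense vowel) is [+tense]. For every other candidate removal, the leftover set fails to share any single feature value that the removed segment lacks.

i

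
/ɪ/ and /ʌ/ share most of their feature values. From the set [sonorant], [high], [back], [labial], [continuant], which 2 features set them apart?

The two segments share [+sonorant], [−labial], [+continuant]. The only features from the list on which they differ: /ɪ/ is [+high] while /ʌ/ is [−high]; /ɪ/ is [−back] while /ʌ/ is [+back].

[high], [back]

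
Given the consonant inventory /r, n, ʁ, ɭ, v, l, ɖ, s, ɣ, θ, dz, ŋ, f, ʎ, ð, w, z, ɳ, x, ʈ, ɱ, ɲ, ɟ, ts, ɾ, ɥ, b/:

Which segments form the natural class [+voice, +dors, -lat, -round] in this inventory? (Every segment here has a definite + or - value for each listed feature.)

The [+voice] segments are /r, n, ʁ, ɭ, v, l, ɖ, ɣ, dz, ŋ, ʎ, ð, w, z, ɳ, ɱ, ɲ, ɟ, ɾ, ɥ, b/.
Among these, [+dorsal] gives /ʁ, ɣ, ŋ, ʎ, w, ɲ, ɟ, ɥ/.
Of those, [-lateral] gives /ʁ, ɣ, ŋ, w, ɲ, ɟ, ɥ/.
Intersecting with [-round] leaves /ʁ, ɣ, ŋ, ɲ, ɟ/.

ʁ, ɣ, ŋ, ɲ, ɟ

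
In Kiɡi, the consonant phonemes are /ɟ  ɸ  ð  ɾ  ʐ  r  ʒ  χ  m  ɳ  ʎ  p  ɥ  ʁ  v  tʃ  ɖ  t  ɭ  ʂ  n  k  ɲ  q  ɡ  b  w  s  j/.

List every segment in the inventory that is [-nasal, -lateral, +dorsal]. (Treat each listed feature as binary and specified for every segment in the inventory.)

ɟ, χ, ɥ, ʁ, k, q, ɡ, w, j

The [-nasal] segments are /ɟ, ɸ, ð, ɾ, ʐ, r, ʒ, χ, ʎ, p, ɥ, ʁ, v, tʃ, ɖ, t, ɭ, ʂ, k, q, ɡ, b, w, s, j/.
Within that set, [-lateral] gives /ɟ, ɸ, ð, ɾ, ʐ, r, ʒ, χ, p, ɥ, ʁ, v, tʃ, ɖ, t, ʂ, k, q, ɡ, b, w, s, j/.
Then [+dorsal] leaves /ɟ, χ, ɥ, ʁ, k, q, ɡ, w, j/.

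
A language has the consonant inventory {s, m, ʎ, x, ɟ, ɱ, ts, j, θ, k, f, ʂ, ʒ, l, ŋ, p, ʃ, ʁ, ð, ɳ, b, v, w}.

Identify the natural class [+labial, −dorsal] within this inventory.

Checking each segment against [+labial], [−dorsal]: /m/ (bilabial nasal), /ɱ/ (labiodental nasal), /f/ (voiceless labiodental fricative), /p/ (voiceless bilabial stop), /b/ (voiced bilabial stop), /v/ (voiced labiodental fricative) satisfy every feature; every other segment in the inventory fails at least one.

m, ɱ, f, p, b, v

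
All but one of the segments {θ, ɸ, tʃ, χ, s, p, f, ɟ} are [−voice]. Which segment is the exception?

ɟ

/ɟ/ is the voiced palatal stop, which is [+voice]; the rest — /f, θ, tʃ, χ, s, ɸ, p/ — are [−voice].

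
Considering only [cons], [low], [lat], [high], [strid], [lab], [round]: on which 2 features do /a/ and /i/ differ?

/a/ is the low unrounded vowel and /i/ is the high front unrounded tense vowel. Both are [−consonantal], [−lateral], [−strident], [−labial], [−round]. /a/ is [−high] while /i/ is [+high]; /a/ is [+low] while /i/ is [−low], so the distinguishing features are [high], [low].

[high], [low]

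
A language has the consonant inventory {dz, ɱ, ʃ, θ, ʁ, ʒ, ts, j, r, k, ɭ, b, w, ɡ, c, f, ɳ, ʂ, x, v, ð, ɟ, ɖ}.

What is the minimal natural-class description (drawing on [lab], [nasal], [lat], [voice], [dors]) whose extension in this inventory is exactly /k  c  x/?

[−voice, +dors]

The class [−voice], [+dorsal] has exactly /k, c, x/ as its extension in this inventory. No smaller conjunction from the listed features achieves this: [+dorsal] alone would also admit /ʁ, j, w, ɡ, …/; [−voice] alone would also admit /ʃ, θ, ts, f, …/; and checking the remaining single features turns up none with this extension.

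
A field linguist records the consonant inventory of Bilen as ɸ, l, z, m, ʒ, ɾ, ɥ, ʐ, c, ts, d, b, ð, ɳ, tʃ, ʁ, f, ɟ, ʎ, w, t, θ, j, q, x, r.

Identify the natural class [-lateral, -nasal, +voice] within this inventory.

z, ʒ, ɾ, ɥ, ʐ, d, b, ð, ʁ, ɟ, w, j, r

Among the inventory, the [-lateral] segments are /ɸ, z, m, ʒ, ɾ, ɥ, ʐ, c, ts, d, b, ð, ɳ, tʃ, ʁ, f, ɟ, w, t, θ, j, q, x, r/.
Among these, [-nasal] gives /ɸ, z, ʒ, ɾ, ɥ, ʐ, c, ts, d, b, ð, tʃ, ʁ, f, ɟ, w, t, θ, j, q, x, r/.
Then [+voice] leaves /z, ʒ, ɾ, ɥ, ʐ, d, b, ð, ʁ, ɟ, w, j, r/.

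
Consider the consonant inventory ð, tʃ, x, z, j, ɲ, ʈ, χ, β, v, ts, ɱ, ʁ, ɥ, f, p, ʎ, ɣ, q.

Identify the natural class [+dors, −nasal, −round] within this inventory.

x, j, χ, ʁ, ʎ, ɣ, q

Eliminate segments failing any feature: /ð, tʃ, z, ʈ, β, v, ts, ɱ, f, p/ are [−dorsal]; /ɲ/ is [+nasal]; /ɥ/ is [+round]. The remaining /x, j, χ, ʁ, ʎ, ɣ, q/ satisfy [+dorsal], [−nasal], [−round].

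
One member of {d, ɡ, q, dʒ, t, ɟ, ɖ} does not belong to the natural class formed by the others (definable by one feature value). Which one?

[delayed release] (equivalently [strident]) groups all but one: /q, d, ɖ, t, ɡ, ɟ/ share [-delayed release] while /dʒ/ (voiced postalveolar affricate) alone is [+delayed release]. Removing any other segment would not leave a single-feature class that excludes it.

dʒ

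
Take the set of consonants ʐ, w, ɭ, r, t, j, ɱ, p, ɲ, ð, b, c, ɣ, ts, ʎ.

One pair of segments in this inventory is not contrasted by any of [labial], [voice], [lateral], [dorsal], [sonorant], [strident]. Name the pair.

Both /j/ and /ɲ/ are [-labial], [+voice], [-lateral], [+dorsal], [+sonorant], [-strident]. Since the list omits [nasal] and [continuant] — which do distinguish the palatal glide from the palatal nasal — this pair collapses; all other pairs remain distinct.

j, ɲ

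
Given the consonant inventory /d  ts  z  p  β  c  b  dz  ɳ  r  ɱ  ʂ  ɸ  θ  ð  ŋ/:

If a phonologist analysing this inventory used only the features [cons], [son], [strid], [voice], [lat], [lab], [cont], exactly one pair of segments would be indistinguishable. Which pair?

ŋ, ɳ

Both /ŋ/ and /ɳ/ are [+consonantal], [+sonorant], [−strident], [+voice], [−lateral], [−labial], [−continuant]. Since the list omits [coronal] and [dorsal] — which do distinguish the velar nasal from the retroflex nasal — this pair collapses; all other pairs remain distinct.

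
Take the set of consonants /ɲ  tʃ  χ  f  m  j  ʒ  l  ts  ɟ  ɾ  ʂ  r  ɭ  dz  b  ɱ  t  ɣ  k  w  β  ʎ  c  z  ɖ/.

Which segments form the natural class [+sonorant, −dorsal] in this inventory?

m, l, ɾ, r, ɭ, ɱ

Checking each segment against [+sonorant], [−dorsal]: /m/ (bilabial nasal), /l/ (alveolar lateral approximant), /ɾ/ (alveolar tap), /r/ (alveolar trill), /ɭ/ (retroflex lateral approximant), /ɱ/ (labiodental nasal) satisfy every feature; every other segment in the inventory fails at least one.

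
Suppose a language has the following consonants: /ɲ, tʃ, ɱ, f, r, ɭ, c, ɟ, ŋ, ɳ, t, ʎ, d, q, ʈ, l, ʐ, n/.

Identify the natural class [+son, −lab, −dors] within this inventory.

Eliminate segments failing any feature: /ɲ, ŋ, ʎ/ are [+dorsal]; /tʃ, f, c, ɟ, t, d, q, ʈ, ʐ/ are [−sonorant]; /ɱ/ is [+labial]. The remaining /r, ɭ, ɳ, l, n/ satisfy [+sonorant], [−labial], [−dorsal].

r, ɭ, ɳ, l, n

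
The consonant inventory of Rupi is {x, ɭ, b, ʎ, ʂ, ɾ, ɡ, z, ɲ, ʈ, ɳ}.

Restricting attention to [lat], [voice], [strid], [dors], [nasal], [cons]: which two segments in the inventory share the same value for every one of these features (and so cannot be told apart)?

Both /ɾ/ and /b/ are [-lateral], [+voice], [-strident], [-dorsal], [-nasal], [+consonantal]. Since the list omits [sonorant], [labial] and [coronal] — which do distinguish the alveolar tap from the voiced bilabial stop — this pair collapses; all other pairs remain distinct.

ɾ, b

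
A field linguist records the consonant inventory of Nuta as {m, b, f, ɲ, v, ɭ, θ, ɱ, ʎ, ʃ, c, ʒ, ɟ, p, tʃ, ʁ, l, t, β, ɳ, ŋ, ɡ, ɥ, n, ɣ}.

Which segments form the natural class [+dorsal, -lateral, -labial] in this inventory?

ɲ, c, ɟ, ʁ, ŋ, ɡ, ɣ

Eliminate segments failing any feature: /m, b, f, v, ɭ, θ, ɱ, ʃ, ʒ, p, tʃ, l, t, β, ɳ, n/ are [-dorsal]; /ʎ/ is [+lateral]; /ɥ/ is [+labial]. The remaining /ɲ, c, ɟ, ʁ, ŋ, ɡ, ɣ/ satisfy [+dorsal], [-lateral], [-labial].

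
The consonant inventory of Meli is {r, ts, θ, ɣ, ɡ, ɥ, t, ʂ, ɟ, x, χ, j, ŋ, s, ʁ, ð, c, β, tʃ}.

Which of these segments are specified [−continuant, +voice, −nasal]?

Eliminate segments failing any feature: /r, θ, ɣ, ɥ, ʂ, x, χ, j, s, ʁ, ð, β/ are [+continuant]; /ts, t, c, tʃ/ are [−voice]; /ŋ/ is [+nasal]. The remaining /ɡ, ɟ/ satisfy [−continuant], [+voice], [−nasal].

ɡ, ɟ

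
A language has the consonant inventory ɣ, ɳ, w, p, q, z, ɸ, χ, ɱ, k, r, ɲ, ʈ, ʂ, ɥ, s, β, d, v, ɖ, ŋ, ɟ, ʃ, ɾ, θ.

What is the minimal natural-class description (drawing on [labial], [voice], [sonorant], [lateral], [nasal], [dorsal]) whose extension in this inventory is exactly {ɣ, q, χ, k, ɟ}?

[-sonorant, +dorsal]

/ɣ, q, χ, k, ɟ/ are all [-sonorant], [+dorsal], and no other segment in the inventory matches both values. Dropping any one of them over-generates: [+dorsal] alone would also admit /w, ɲ, ɥ, ŋ/; [-sonorant] alone would also admit /p, z, ɸ, ʈ, …/. No other single listed feature picks out exactly this set either, so fewer than two features will not do.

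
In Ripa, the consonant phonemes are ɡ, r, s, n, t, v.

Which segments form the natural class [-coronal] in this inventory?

The [-coronal] segments here are /ɡ, v/; the remaining /r, s, n, t/ are [+coronal].

ɡ, v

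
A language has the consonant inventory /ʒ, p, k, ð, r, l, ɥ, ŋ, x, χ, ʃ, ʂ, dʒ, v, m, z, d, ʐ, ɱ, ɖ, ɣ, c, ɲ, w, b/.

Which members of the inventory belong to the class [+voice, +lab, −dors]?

v, m, ɱ, b

Eliminate segments failing any feature: /ʒ, ð, r, l, ŋ, dʒ, z, d, ʐ, ɖ, ɣ, ɲ/ are [−labial]; /p, k, x, χ, ʃ, ʂ, c/ are [−voice]; /ɥ, w/ are [+dorsal]. The remaining /v, m, ɱ, b/ satisfy [+voice], [+labial], [−dorsal].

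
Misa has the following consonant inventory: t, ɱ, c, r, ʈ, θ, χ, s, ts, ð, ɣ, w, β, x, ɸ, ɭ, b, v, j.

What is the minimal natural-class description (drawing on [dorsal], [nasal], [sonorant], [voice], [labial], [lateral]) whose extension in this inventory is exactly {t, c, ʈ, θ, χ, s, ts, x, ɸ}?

[−voice]

The target set is precisely the extension of [−voice] in this inventory.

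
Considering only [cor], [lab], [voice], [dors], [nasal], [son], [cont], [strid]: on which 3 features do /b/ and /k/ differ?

The two segments share [−coronal], [−nasal], [−sonorant], [−continuant], [−strident]. The only features from the list on which they differ: /b/ is [+voice] while /k/ is [−voice]; /b/ is [+labial] while /k/ is [−labial]; /b/ is [−dorsal] while /k/ is [+dorsal].

[voice], [labial], [dorsal]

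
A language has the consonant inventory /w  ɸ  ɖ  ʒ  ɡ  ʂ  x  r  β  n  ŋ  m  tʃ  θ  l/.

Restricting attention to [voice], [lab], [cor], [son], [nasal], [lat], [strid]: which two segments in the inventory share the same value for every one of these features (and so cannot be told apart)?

/tʃ/ (voiceless postalveolar affricate) and /ʂ/ (voiceless retroflex fricative) are both [-voice], [-labial], [+coronal], [-sonorant], [-nasal], [-lateral], [+strident], so none of the listed features separates them. (They do differ in [continuant] and [distributed], which are not among the given features.) Every other pair in the inventory differs on at least one listed feature.

tʃ, ʂ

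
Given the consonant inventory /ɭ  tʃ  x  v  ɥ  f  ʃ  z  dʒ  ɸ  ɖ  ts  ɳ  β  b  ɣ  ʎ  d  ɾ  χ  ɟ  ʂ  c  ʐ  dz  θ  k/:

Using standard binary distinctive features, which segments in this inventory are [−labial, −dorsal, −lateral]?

Checking each segment against [−labial], [−dorsal], [−lateral]: /tʃ/ (voiceless postalveolar affricate), /ʃ/ (voiceless postalveolar fricative), /z/ (voiced alveolar fricative), /dʒ/ (voiced postalveolar affricate), /ɖ/ (voiced retroflex stop), /ts/ (voiceless alveolar affricate), among others, satisfy every feature; every other segment in the inventory fails at least one.

tʃ, ʃ, z, dʒ, ɖ, ts, ɳ, d, ɾ, ʂ, ʐ, dz, θ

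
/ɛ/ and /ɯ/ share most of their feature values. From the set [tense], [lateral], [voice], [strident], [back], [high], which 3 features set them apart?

/ɛ/ (mid front unrounded lax vowel) and /ɯ/ (high back unrounded vowel) agree on [-lateral], [+voice], [-strident]. They differ on [high] (/ɛ/ [-], /ɯ/ [+]), [back] (/ɛ/ [-], /ɯ/ [+]), [tense] (/ɛ/ [-], /ɯ/ [+]).

[high], [back], [tense]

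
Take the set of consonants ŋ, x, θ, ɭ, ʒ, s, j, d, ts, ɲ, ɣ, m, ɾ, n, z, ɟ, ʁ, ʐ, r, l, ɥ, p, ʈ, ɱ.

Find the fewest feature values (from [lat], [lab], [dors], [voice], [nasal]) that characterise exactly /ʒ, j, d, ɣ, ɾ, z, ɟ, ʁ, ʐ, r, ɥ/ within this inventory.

[+voice, −nasal, −lat]

Every target segment is [+voice], [−nasal], [−lateral]; each remaining inventory member fails at least one of these. Each conjunct is needed — [−nasal, −lateral] alone would also admit /x, θ, s, ts, …/; [+voice, −lateral] alone would also admit /ŋ, ɲ, m, n, …/; [+voice, −nasal] alone would also admit /ɭ, l/ — and no other combination of two listed features has exactly this extension, so three is the minimum.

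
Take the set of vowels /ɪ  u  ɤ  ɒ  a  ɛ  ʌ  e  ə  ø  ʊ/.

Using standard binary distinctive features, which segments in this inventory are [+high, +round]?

u, ʊ

Among the inventory, the [+high] segments are /ɪ, u, ʊ/.
Of those, [+round] leaves /u, ʊ/.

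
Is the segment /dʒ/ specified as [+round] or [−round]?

As the voiced postalveolar affricate, /dʒ/ is [−round].

[−round]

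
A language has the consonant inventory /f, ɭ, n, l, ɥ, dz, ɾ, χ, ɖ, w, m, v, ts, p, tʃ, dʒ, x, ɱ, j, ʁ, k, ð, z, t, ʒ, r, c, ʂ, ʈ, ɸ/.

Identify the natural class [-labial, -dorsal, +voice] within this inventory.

Eliminate segments failing any feature: /f, ɥ, w, m, v, p, ɱ, ɸ/ are [+labial]; /χ, x, j, ʁ, k, c/ are [+dorsal]; /ts, tʃ, t, ʂ, ʈ/ are [-voice]. The remaining /ɭ, n, l, dz, ɾ, ɖ, dʒ, ð, z, ʒ, r/ satisfy [-labial], [-dorsal], [+voice].

ɭ, n, l, dz, ɾ, ɖ, dʒ, ð, z, ʒ, r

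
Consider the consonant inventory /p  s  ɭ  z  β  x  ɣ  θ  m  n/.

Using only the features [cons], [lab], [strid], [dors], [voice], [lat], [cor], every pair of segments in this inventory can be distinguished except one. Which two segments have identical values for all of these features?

m, β

Both /m/ and /β/ are [+consonantal], [+labial], [-strident], [-dorsal], [+voice], [-lateral], [-coronal]. Since the list omits [sonorant], [nasal] and [continuant] — which do distinguish the bilabial nasal from the voiced bilabial fricative — this pair collapses; all other pairs remain distinct.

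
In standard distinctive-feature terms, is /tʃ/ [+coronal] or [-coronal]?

/tʃ/ is the voiceless postalveolar affricate, hence [+coronal].

[+coronal]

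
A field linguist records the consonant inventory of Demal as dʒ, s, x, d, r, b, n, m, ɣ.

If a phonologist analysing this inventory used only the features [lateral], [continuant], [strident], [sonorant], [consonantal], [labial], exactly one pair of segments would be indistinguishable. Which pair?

/x/ (voiceless velar fricative) and /ɣ/ (voiced velar fricative) are both [−lateral], [+continuant], [−strident], [−sonorant], [+consonantal], [−labial], so none of the listed features separates them. (They do differ in [voice], which is not among the given features.) Every other pair in the inventory differs on at least one listed feature.

x, ɣ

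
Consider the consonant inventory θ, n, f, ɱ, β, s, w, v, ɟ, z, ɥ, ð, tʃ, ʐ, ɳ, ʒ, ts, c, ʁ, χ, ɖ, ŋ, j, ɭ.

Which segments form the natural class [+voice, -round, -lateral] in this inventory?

Eliminate segments failing any feature: /θ, f, s, tʃ, ts, c, χ/ are [-voice]; /w, ɥ/ are [+round]; /ɭ/ is [+lateral]. The remaining /n, ɱ, β, v, ɟ, z, ð, ʐ, ɳ, ʒ, ʁ, ɖ, ŋ, j/ satisfy [+voice], [-round], [-lateral].

n, ɱ, β, v, ɟ, z, ð, ʐ, ɳ, ʒ, ʁ, ɖ, ŋ, j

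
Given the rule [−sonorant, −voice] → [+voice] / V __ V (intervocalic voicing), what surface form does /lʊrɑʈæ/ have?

[lʊrɑɖæ]

/ʈ/ satisfies [−sonorant, −voice] and sits in V __ V. The [+voice] counterpart of the voiceless retroflex stop is /ɖ/. Other segments in /lʊrɑʈæ/ either fail the structural description or are not in the environment, so the surface form is [lʊrɑɖæ].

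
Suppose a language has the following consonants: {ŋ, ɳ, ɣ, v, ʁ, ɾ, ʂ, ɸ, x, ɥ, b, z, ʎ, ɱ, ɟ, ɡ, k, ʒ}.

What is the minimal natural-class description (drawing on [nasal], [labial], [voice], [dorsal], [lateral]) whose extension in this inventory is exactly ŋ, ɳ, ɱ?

/ŋ, ɳ, ɱ/ are exactly the [+nasal] segments in the inventory, so a single feature suffices.

[+nasal]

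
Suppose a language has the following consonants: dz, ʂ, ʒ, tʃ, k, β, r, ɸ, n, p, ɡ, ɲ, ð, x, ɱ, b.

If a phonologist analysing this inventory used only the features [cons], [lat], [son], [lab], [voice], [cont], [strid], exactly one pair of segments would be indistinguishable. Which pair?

Both /ɲ/ and /n/ are [+consonantal], [−lateral], [+sonorant], [−labial], [+voice], [−continuant], [−strident]. Since the list omits [dorsal] — which does distinguish the palatal nasal from the alveolar nasal — this pair collapses; all other pairs remain distinct.

ɲ, n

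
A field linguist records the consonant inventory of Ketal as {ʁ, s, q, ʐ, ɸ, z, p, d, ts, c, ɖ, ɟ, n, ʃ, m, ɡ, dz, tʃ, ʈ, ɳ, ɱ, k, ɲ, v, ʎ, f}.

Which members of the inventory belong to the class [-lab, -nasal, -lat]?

ʁ, s, q, ʐ, z, d, ts, c, ɖ, ɟ, ʃ, ɡ, dz, tʃ, ʈ, k

Checking each segment against [-labial], [-nasal], [-lateral]: /ʁ/ (voiced uvular fricative), /s/ (voiceless alveolar fricative), /q/ (voiceless uvular stop), /ʐ/ (voiced retroflex fricative), /z/ (voiced alveolar fricative), /d/ (voiced alveolar stop), among others, satisfy every feature; every other segment in the inventory fails at least one.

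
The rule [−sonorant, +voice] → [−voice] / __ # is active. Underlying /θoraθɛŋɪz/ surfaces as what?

Only the final segment /z/ is both word-final and matches the structural description. It is a voiced alveolar fricative, so [−sonorant, +voice] holds; changing it to [−voice] with all other features held fixed yields /s/ (voiceless alveolar fricative). No other segment meets both the structural description and the environment, so the output is [θoraθɛŋɪs].

[θoraθɛŋɪs]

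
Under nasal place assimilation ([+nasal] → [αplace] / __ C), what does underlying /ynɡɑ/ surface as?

[yŋɡɑ]

In /ynɡɑ/, the nasal /n/ precedes /ɡ/, which is [+dorsal]. The nasal assimilates in place, becoming the [+dorsal] nasal /ŋ/. The surface form is [yŋɡɑ].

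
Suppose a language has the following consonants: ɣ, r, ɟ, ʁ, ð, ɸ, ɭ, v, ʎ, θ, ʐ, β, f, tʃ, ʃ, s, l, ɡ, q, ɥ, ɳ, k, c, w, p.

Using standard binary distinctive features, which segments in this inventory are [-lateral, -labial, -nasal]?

ɣ, r, ɟ, ʁ, ð, θ, ʐ, tʃ, ʃ, s, ɡ, q, k, c

Eliminate segments failing any feature: /ɸ, v, β, f, ɥ, w, p/ are [+labial]; /ɭ, ʎ, l/ are [+lateral]; /ɳ/ is [+nasal]. The remaining /ɣ, r, ɟ, ʁ, ð, θ, ʐ, tʃ, ʃ, s, ɡ, q, k, c/ satisfy [-lateral], [-labial], [-nasal].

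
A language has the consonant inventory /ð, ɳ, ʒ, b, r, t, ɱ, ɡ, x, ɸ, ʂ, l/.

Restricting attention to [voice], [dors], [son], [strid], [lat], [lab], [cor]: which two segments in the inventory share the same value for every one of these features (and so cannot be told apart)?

Both /r/ and /ɳ/ are [+voice], [-dorsal], [+sonorant], [-strident], [-lateral], [-labial], [+coronal]. Since the list omits [nasal], [continuant] and [anterior] — which do distinguish the alveolar trill from the retroflex nasal — this pair collapses; all other pairs remain distinct.

r, ɳ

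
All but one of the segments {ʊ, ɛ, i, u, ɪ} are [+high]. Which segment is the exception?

/ʊ, i, ɪ, u/ are all [+high]; /ɛ/ (mid front unrounded lax vowel) is [-high].

ɛ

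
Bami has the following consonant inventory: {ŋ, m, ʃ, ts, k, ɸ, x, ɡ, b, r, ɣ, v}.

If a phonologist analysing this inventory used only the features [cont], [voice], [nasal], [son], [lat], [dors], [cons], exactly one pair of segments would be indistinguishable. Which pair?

On the given features, /ʃ/ and /ɸ/ have an identical profile: [+continuant], [−voice], [−nasal], [−sonorant], [−lateral], [−dorsal], [+consonantal]. No other two segments in the inventory coincide on all 7 features. (They do differ in [strident], [labial] and [coronal], which are not among the given features.)

ʃ, ɸ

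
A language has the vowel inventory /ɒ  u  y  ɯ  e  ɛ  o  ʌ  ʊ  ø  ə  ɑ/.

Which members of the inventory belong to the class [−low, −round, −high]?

e, ɛ, ʌ, ə

Eliminate segments failing any feature: /ɒ, ɑ/ are [+low]; /u, y, o, ʊ, ø/ are [+round]; /ɯ/ is [+high]. The remaining /e, ɛ, ʌ, ə/ satisfy [−low], [−round], [−high].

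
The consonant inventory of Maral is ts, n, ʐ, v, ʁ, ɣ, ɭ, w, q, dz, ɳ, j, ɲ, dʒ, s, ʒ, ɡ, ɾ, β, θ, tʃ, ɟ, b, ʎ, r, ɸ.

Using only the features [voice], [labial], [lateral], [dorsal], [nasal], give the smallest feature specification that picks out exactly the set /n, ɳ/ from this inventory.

Every target segment is [+nasal], [−dorsal]; each remaining inventory member fails at least one of these. Each conjunct is needed — [−dorsal] alone would also admit /ts, ʐ, v, ɭ, …/; [+nasal] alone would also admit /ɲ/ — and no other single listed feature has exactly this extension, so two is the minimum.

[+nasal, −dorsal]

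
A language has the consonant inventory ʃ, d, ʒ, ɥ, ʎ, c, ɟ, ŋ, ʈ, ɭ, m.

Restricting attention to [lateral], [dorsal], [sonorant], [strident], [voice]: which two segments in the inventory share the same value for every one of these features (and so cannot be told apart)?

On the given features, /ɥ/ and /ŋ/ have an identical profile: [-lateral], [+dorsal], [+sonorant], [-strident], [+voice]. No other two segments in the inventory coincide on all 5 features. (They do differ in [nasal], [continuant], [labial], [round] and [back], which are not among the given features.)

ɥ, ŋ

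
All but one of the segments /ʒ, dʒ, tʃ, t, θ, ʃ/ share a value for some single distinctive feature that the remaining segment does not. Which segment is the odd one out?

t

[distributed] groups all but one: /ʒ, tʃ, dʒ, θ, ʃ/ share [+distributed] while /t/ (voiceless alveolar stop) alone is [-distributed]. Removing any other segment would not leave a single-feature class that excludes it.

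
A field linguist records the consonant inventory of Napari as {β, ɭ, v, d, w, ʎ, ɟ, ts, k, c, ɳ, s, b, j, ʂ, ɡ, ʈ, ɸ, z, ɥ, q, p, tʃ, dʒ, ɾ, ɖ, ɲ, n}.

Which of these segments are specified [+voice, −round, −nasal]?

The [+voice] segments are /β, ɭ, v, d, w, ʎ, ɟ, ɳ, b, j, ɡ, z, ɥ, dʒ, ɾ, ɖ, ɲ, n/.
Of those, [−round] gives /β, ɭ, v, d, ʎ, ɟ, ɳ, b, j, ɡ, z, dʒ, ɾ, ɖ, ɲ, n/.
Intersecting with [−nasal] leaves /β, ɭ, v, d, ʎ, ɟ, b, j, ɡ, z, dʒ, ɾ, ɖ/.

β, ɭ, v, d, ʎ, ɟ, b, j, ɡ, z, dʒ, ɾ, ɖ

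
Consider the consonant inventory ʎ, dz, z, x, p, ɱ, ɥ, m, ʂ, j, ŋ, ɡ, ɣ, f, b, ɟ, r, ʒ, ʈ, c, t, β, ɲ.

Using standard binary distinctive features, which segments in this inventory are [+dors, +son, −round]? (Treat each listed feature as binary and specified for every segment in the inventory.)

Eliminate segments failing any feature: /dz, z, p, ɱ, m, ʂ, f, b, r, ʒ, ʈ, t, β/ are [−dorsal]; /x, ɡ, ɣ, ɟ, c/ are [−sonorant]; /ɥ/ is [+round]. The remaining /ʎ, j, ŋ, ɲ/ satisfy [+dorsal], [+sonorant], [−round].

ʎ, j, ŋ, ɲ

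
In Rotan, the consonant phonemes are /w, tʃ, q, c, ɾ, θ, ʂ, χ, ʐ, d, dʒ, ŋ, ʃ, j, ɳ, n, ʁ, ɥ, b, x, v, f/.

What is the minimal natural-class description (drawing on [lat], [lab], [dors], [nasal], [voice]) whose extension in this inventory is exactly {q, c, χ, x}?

/q, c, χ, x/ are all [−voice], [+dorsal], and no other segment in the inventory matches both values. Dropping any one of them over-generates: [+dorsal] alone would also admit /w, ŋ, j, ʁ, …/; [−voice] alone would also admit /tʃ, θ, ʂ, ʃ, …/. No other single listed feature picks out exactly this set either, so fewer than two features will not do.

[−voice, +dors]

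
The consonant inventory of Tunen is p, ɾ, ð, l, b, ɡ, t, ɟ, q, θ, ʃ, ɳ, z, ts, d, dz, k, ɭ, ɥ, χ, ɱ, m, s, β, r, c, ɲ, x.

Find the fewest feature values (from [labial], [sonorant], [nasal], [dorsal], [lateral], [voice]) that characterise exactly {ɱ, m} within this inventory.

Every target segment is [+nasal], [+labial]; each remaining inventory member fails at least one of these. Each conjunct is needed — [+labial] alone would also admit /p, b, ɥ, β/; [+nasal] alone would also admit /ɳ, ɲ/ — and no other single listed feature has exactly this extension, so two is the minimum.

[+nasal, +labial]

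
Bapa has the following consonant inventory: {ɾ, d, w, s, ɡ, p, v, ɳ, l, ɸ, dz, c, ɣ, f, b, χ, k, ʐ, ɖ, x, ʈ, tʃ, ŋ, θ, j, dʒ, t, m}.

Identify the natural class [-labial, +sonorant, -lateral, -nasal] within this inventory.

ɾ, j

Checking each segment against [-labial], [+sonorant], [-lateral], [-nasal]: /ɾ/ (alveolar tap), /j/ (palatal glide) satisfy every feature; every other segment in the inventory fails at least one.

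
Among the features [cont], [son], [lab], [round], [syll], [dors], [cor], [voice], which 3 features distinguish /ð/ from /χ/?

/ð/ (voiced dental fricative) and /χ/ (voiceless uvular fricative) agree on [+continuant], [−sonorant], [−labial], [−round], [−syllabic]. They differ on [voice] (/ð/ [+], /χ/ [−]), [coronal] (/ð/ [+], /χ/ [−]), [dorsal] (/ð/ [−], /χ/ [+]).

[voice], [coronal], [dorsal]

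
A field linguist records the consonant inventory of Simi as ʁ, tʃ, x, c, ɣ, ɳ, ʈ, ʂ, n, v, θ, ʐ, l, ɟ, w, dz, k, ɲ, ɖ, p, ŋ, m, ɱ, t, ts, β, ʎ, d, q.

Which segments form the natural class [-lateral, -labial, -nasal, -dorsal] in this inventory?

Checking each segment against [-lateral], [-labial], [-nasal], [-dorsal]: /tʃ/ (voiceless postalveolar affricate), /ʈ/ (voiceless retroflex stop), /ʂ/ (voiceless retroflex fricative), /θ/ (voiceless dental fricative), /ʐ/ (voiced retroflex fricative), /dz/ (voiced alveolar affricate), among others, satisfy every feature; every other segment in the inventory fails at least one.

tʃ, ʈ, ʂ, θ, ʐ, dz, ɖ, t, ts, d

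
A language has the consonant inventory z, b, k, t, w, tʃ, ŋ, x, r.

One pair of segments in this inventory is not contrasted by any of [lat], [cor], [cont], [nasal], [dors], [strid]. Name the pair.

x, w

/x/ (voiceless velar fricative) and /w/ (labial-velar glide) are both [−lateral], [−coronal], [+continuant], [−nasal], [+dorsal], [−strident], so none of the listed features separates them. (They do differ in [sonorant], [voice], [labial] and [round], which are not among the given features.) Every other pair in the inventory differs on at least one listed feature.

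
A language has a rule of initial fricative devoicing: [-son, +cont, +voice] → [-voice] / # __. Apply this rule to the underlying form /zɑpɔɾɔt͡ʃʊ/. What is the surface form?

[sɑpɔɾɔt͡ʃʊ]

Only the initial segment /z/ is both word-initial and matches the structural description. It is a voiced alveolar fricative, so [-son, +cont, +voice] holds; changing it to [-voice] with all other features held fixed yields /s/ (voiceless alveolar fricative). No other segment meets both the structural description and the environment, so the output is [sɑpɔɾɔt͡ʃʊ].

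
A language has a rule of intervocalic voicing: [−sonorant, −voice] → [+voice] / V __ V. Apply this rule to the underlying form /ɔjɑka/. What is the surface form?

Only /k/ occurs between two vowels (/ɑ/ __ /a/) and matches the structural description. It is a voiceless velar stop, so [−sonorant, −voice] holds; changing it to [+voice] with all other features held fixed yields /ɡ/ (voiced velar stop). No other segment meets both the structural description and the environment, so the output is [ɔjɑɡa].

[ɔjɑɡa]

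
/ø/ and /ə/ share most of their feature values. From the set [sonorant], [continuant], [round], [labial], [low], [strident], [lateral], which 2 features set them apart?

[labial], [round]

The two segments share [+sonorant], [+continuant], [-low], [-strident], [-lateral]. The only features from the list on which they differ: /ø/ is [+labial] while /ə/ is [-labial]; /ø/ is [+round] while /ə/ is [-round].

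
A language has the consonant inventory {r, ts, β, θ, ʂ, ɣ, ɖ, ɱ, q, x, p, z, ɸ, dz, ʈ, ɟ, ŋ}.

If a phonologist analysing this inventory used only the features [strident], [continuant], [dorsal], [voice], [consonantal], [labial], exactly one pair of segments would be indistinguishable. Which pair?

On the given features, /ŋ/ and /ɟ/ have an identical profile: [-strident], [-continuant], [+dorsal], [+voice], [+consonantal], [-labial]. No other two segments in the inventory coincide on all 6 features. (They do differ in [sonorant], [nasal] and [back], which are not among the given features.)

ŋ, ɟ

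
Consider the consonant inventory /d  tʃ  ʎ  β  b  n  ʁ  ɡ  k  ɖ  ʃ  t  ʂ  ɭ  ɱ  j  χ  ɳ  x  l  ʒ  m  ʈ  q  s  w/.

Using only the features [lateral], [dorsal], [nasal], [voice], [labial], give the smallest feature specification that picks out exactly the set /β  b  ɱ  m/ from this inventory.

Every target segment is [+labial], [−dorsal]; each remaining inventory member fails at least one of these. Each conjunct is needed — [−dorsal] alone would also admit /d, tʃ, n, ɖ, …/; [+labial] alone would also admit /w/ — and no other single listed feature has exactly this extension, so two is the minimum.

[+labial, −dorsal]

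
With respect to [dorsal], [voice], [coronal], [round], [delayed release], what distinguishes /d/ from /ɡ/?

/d/ is the voiced alveolar stop and /ɡ/ is the voiced velar stop. Both are [+voice], [−round], [−delayed release]. /d/ is [+coronal] while /ɡ/ is [−coronal]; /d/ is [−dorsal] while /ɡ/ is [+dorsal], so the distinguishing features are [coronal], [dorsal].

[coronal], [dorsal]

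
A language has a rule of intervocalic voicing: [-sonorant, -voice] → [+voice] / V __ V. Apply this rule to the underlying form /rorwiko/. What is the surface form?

[rorwiɡo]

/k/ satisfies [-sonorant, -voice] and sits in V __ V. The [+voice] counterpart of the voiceless velar stop is /ɡ/. Other segments in /rorwiko/ either fail the structural description or are not in the environment, so the surface form is [rorwiɡo].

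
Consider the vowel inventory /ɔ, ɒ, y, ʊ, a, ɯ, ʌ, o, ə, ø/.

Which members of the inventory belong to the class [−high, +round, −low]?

First, the [−high] segments are /ɔ, ɒ, a, ʌ, o, ə, ø/.
Among these, [+round] gives /ɔ, ɒ, o, ø/.
Among these, [−low] leaves /ɔ, o, ø/.

ɔ, o, ø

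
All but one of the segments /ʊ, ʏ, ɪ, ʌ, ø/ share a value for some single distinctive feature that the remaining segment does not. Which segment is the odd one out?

ø

The remaining segments after removing /ø/ share [−tense]; /ø/ (mid front rounded tense vowel) is [+tense]. For every other candidate removal, the leftover set fails to share any single feature value that the removed segment lacks.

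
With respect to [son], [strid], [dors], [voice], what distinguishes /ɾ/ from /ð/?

/ɾ/ is the alveolar tap and /ð/ is the voiced dental fricative. Both are [-strident], [-dorsal], [+voice]. /ɾ/ is [+sonorant] while /ð/ is [-sonorant], so the distinguishing feature is [sonorant].

[sonorant]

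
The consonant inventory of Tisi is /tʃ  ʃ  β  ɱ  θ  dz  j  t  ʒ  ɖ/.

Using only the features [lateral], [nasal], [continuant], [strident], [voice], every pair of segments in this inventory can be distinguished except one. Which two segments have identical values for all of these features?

j, β

/j/ (palatal glide) and /β/ (voiced bilabial fricative) are both [-lateral], [-nasal], [+continuant], [-strident], [+voice], so none of the listed features separates them. (They do differ in [sonorant], [labial] and [dorsal], which are not among the given features.) Every other pair in the inventory differs on at least one listed feature.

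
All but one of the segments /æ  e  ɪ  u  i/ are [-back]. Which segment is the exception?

u

Every segment except /u/ is [-back]. /u/ (high back rounded tense vowel) is [+back], so it is the exception.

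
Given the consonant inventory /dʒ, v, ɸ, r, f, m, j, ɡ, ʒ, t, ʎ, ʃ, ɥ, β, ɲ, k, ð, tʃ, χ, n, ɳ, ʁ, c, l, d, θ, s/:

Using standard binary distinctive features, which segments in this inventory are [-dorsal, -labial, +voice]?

Eliminate segments failing any feature: /v, ɸ, f, m, β/ are [+labial]; /j, ɡ, ʎ, ɥ, ɲ, k, χ, ʁ, c/ are [+dorsal]; /t, ʃ, tʃ, θ, s/ are [-voice]. The remaining /dʒ, r, ʒ, ð, n, ɳ, l, d/ satisfy [-dorsal], [-labial], [+voice].

dʒ, r, ʒ, ð, n, ɳ, l, d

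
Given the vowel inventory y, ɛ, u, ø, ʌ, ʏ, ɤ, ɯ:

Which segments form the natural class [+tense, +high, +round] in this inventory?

y, u

Checking each segment against [+tense], [+high], [+round]: /y/ (high front rounded tense vowel), /u/ (high back rounded tense vowel) satisfy every feature; every other segment in the inventory fails at least one.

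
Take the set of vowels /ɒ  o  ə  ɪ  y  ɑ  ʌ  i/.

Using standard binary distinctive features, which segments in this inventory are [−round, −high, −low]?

Checking each segment against [−round], [−high], [−low]: /ə/ (mid central vowel (schwa)), /ʌ/ (mid back unrounded lax vowel) satisfy every feature; every other segment in the inventory fails at least one.

ə, ʌ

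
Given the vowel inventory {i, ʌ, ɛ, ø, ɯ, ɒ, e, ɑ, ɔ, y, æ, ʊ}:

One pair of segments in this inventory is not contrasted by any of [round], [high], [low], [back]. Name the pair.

ɛ, e

On the given features, /ɛ/ and /e/ have an identical profile: [−round], [−high], [−low], [−back]. No other two segments in the inventory coincide on all 4 features. (They do differ in [tense], which is not among the given features.)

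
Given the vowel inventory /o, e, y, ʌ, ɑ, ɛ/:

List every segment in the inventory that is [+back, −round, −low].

Eliminate segments failing any feature: /o/ is [+round]; /e, y, ɛ/ are [−back]; /ɑ/ is [+low]. The remaining /ʌ/ satisfy [+back], [−round], [−low].

ʌ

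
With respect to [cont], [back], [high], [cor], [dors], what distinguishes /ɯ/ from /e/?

/ɯ/ is the high back unrounded vowel and /e/ is the mid front unrounded tense vowel. Both are [+continuant], [−coronal], [+dorsal]. /ɯ/ is [+high] while /e/ is [−high]; /ɯ/ is [+back] while /e/ is [−back], so the distinguishing features are [high], [back].

[high], [back]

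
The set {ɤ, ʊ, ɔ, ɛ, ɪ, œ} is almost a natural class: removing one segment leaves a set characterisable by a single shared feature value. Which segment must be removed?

ɤ

The remaining segments after removing /ɤ/ share [−tense]; /ɤ/ (mid back unrounded tense vowel) is [+tense]. For every other candidate removal, the leftover set fails to share any single feature value that the removed segment lacks.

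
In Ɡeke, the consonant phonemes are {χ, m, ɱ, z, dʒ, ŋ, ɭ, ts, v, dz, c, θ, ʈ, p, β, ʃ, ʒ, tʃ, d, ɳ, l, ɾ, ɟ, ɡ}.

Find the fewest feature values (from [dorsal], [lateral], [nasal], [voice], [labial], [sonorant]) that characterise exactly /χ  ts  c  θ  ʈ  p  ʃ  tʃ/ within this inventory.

[-voice]

/χ, ts, c, θ, ʈ, p, ʃ, tʃ/ are exactly the [-voice] segments in the inventory, so a single feature suffices.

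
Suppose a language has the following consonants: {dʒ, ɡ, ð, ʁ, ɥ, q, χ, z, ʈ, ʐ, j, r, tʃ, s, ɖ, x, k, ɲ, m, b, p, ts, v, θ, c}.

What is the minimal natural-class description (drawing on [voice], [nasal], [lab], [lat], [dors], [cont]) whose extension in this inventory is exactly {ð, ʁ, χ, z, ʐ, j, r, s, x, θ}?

[+cont, -lab]

Every target segment is [+continuant], [-labial]; each remaining inventory member fails at least one of these. Each conjunct is needed — [-labial] alone would also admit /dʒ, ɡ, q, ʈ, …/; [+continuant] alone would also admit /ɥ, v/ — and no other single listed feature has exactly this extension, so two is the minimum.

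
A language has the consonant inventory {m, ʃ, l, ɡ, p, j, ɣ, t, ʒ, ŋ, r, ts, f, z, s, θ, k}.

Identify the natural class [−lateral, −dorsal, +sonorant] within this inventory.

Eliminate segments failing any feature: /ʃ, p, t, ʒ, ts, f, z, s, θ/ are [−sonorant]; /l/ is [+lateral]; /ɡ, j, ɣ, ŋ, k/ are [+dorsal]. The remaining /m, r/ satisfy [−lateral], [−dorsal], [+sonorant].

m, r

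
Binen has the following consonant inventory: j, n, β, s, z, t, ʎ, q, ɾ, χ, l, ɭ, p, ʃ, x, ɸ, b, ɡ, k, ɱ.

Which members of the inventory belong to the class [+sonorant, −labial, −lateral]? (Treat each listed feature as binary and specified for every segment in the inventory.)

Checking each segment against [+sonorant], [−labial], [−lateral]: /j/ (palatal glide), /n/ (alveolar nasal), /ɾ/ (alveolar tap) satisfy every feature; every other segment in the inventory fails at least one.

j, n, ɾ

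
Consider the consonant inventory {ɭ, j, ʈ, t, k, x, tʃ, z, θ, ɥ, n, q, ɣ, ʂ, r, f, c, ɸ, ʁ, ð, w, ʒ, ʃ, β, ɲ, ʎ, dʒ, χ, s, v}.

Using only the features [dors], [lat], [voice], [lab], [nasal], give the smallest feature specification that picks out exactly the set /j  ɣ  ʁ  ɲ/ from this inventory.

The class [+voice], [-lateral], [-labial], [+dorsal] has exactly /j, ɣ, ʁ, ɲ/ as its extension in this inventory. No smaller conjunction from the listed features achieves this: [-lateral, -labial, +dorsal] alone would also admit /k, x, q, c, …/; [+voice, -labial, +dorsal] alone would also admit /ʎ/; [+voice, -lateral, +dorsal] alone would also admit /ɥ, w/; [+voice, -lateral, -labial] alone would also admit /z, n, r, ð, …/; and checking the remaining three-feature bundles turns up none with this extension.

[+voice, -lat, -lab, +dors]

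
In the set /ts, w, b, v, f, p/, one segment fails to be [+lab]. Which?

/p, f, b, v, w/ are all [+labial]; /ts/ (voiceless alveolar affricate) is [-labial].

ts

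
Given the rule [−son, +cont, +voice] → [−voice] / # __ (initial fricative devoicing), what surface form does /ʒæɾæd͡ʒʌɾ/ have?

[ʃæɾæd͡ʒʌɾ]

The only segment in the rule's environment that also matches [−son, +cont, +voice] is /ʒ/. Applying [−voice] turns the voiced postalveolar fricative into /ʃ/ (voiceless postalveolar fricative), giving [ʃæɾæd͡ʒʌɾ].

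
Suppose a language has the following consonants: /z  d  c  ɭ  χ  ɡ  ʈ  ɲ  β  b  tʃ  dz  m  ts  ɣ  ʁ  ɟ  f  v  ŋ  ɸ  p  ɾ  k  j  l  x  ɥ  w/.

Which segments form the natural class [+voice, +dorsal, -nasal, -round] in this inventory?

ɡ, ɣ, ʁ, ɟ, j

The [+voice] segments are /z, d, ɭ, ɡ, ɲ, β, b, dz, m, ɣ, ʁ, ɟ, v, ŋ, ɾ, j, l, ɥ, w/.
Among these, [+dorsal] gives /ɡ, ɲ, ɣ, ʁ, ɟ, ŋ, j, ɥ, w/.
Then [-nasal] gives /ɡ, ɣ, ʁ, ɟ, j, ɥ, w/.
Then [-round] leaves /ɡ, ɣ, ʁ, ɟ, j/.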